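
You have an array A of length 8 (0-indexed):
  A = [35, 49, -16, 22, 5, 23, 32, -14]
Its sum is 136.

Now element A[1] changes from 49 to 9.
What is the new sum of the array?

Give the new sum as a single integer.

Answer: 96

Derivation:
Old value at index 1: 49
New value at index 1: 9
Delta = 9 - 49 = -40
New sum = old_sum + delta = 136 + (-40) = 96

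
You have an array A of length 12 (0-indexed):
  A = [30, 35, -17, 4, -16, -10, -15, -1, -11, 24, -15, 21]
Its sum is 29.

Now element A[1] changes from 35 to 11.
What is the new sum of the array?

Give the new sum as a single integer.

Old value at index 1: 35
New value at index 1: 11
Delta = 11 - 35 = -24
New sum = old_sum + delta = 29 + (-24) = 5

Answer: 5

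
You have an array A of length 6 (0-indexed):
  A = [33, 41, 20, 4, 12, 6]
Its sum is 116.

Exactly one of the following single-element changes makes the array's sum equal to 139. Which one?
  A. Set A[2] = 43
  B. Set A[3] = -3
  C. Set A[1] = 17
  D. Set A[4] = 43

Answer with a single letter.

Answer: A

Derivation:
Option A: A[2] 20->43, delta=23, new_sum=116+(23)=139 <-- matches target
Option B: A[3] 4->-3, delta=-7, new_sum=116+(-7)=109
Option C: A[1] 41->17, delta=-24, new_sum=116+(-24)=92
Option D: A[4] 12->43, delta=31, new_sum=116+(31)=147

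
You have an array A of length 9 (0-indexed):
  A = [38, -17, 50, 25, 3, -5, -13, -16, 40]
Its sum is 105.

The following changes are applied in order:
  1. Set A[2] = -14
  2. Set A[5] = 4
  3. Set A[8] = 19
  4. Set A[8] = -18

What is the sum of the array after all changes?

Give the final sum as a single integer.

Answer: -8

Derivation:
Initial sum: 105
Change 1: A[2] 50 -> -14, delta = -64, sum = 41
Change 2: A[5] -5 -> 4, delta = 9, sum = 50
Change 3: A[8] 40 -> 19, delta = -21, sum = 29
Change 4: A[8] 19 -> -18, delta = -37, sum = -8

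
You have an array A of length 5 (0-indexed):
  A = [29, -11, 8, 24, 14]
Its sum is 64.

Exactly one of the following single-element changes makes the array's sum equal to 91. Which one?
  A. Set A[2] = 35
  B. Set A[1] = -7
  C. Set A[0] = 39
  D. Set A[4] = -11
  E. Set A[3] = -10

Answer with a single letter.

Answer: A

Derivation:
Option A: A[2] 8->35, delta=27, new_sum=64+(27)=91 <-- matches target
Option B: A[1] -11->-7, delta=4, new_sum=64+(4)=68
Option C: A[0] 29->39, delta=10, new_sum=64+(10)=74
Option D: A[4] 14->-11, delta=-25, new_sum=64+(-25)=39
Option E: A[3] 24->-10, delta=-34, new_sum=64+(-34)=30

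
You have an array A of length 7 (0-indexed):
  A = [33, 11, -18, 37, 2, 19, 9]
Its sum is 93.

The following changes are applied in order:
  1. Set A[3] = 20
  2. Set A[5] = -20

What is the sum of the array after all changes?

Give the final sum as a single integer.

Answer: 37

Derivation:
Initial sum: 93
Change 1: A[3] 37 -> 20, delta = -17, sum = 76
Change 2: A[5] 19 -> -20, delta = -39, sum = 37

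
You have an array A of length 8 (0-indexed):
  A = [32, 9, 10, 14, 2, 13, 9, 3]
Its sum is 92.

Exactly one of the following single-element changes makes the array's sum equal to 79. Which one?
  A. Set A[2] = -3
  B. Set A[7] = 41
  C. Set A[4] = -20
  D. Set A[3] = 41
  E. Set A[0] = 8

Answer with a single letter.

Option A: A[2] 10->-3, delta=-13, new_sum=92+(-13)=79 <-- matches target
Option B: A[7] 3->41, delta=38, new_sum=92+(38)=130
Option C: A[4] 2->-20, delta=-22, new_sum=92+(-22)=70
Option D: A[3] 14->41, delta=27, new_sum=92+(27)=119
Option E: A[0] 32->8, delta=-24, new_sum=92+(-24)=68

Answer: A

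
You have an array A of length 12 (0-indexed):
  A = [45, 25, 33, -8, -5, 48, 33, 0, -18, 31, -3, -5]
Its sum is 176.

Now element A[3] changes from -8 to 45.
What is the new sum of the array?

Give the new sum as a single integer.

Old value at index 3: -8
New value at index 3: 45
Delta = 45 - -8 = 53
New sum = old_sum + delta = 176 + (53) = 229

Answer: 229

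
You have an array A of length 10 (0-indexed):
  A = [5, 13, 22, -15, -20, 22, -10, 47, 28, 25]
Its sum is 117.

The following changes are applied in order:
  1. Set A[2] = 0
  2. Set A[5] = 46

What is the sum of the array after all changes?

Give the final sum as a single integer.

Initial sum: 117
Change 1: A[2] 22 -> 0, delta = -22, sum = 95
Change 2: A[5] 22 -> 46, delta = 24, sum = 119

Answer: 119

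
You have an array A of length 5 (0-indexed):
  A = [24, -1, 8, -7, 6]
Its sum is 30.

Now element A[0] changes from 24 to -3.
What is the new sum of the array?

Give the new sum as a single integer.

Answer: 3

Derivation:
Old value at index 0: 24
New value at index 0: -3
Delta = -3 - 24 = -27
New sum = old_sum + delta = 30 + (-27) = 3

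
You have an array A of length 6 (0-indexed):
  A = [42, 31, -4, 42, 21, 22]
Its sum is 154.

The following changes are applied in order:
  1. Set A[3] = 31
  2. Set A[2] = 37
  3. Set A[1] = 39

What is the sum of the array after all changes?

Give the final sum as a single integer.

Initial sum: 154
Change 1: A[3] 42 -> 31, delta = -11, sum = 143
Change 2: A[2] -4 -> 37, delta = 41, sum = 184
Change 3: A[1] 31 -> 39, delta = 8, sum = 192

Answer: 192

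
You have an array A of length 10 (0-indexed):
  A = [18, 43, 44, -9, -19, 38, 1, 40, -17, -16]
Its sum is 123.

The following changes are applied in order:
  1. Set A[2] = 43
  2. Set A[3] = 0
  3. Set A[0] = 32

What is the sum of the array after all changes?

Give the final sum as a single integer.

Initial sum: 123
Change 1: A[2] 44 -> 43, delta = -1, sum = 122
Change 2: A[3] -9 -> 0, delta = 9, sum = 131
Change 3: A[0] 18 -> 32, delta = 14, sum = 145

Answer: 145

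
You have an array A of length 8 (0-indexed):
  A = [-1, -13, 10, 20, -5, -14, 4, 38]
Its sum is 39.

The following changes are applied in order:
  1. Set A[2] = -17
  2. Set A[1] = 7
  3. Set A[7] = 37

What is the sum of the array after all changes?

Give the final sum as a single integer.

Answer: 31

Derivation:
Initial sum: 39
Change 1: A[2] 10 -> -17, delta = -27, sum = 12
Change 2: A[1] -13 -> 7, delta = 20, sum = 32
Change 3: A[7] 38 -> 37, delta = -1, sum = 31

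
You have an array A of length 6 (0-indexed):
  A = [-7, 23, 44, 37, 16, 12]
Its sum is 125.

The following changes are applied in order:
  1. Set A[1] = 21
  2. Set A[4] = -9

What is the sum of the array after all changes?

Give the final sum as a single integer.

Initial sum: 125
Change 1: A[1] 23 -> 21, delta = -2, sum = 123
Change 2: A[4] 16 -> -9, delta = -25, sum = 98

Answer: 98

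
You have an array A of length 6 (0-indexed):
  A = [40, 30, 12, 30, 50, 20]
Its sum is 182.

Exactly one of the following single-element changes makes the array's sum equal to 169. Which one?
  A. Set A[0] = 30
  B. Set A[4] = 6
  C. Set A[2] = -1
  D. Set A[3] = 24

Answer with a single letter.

Option A: A[0] 40->30, delta=-10, new_sum=182+(-10)=172
Option B: A[4] 50->6, delta=-44, new_sum=182+(-44)=138
Option C: A[2] 12->-1, delta=-13, new_sum=182+(-13)=169 <-- matches target
Option D: A[3] 30->24, delta=-6, new_sum=182+(-6)=176

Answer: C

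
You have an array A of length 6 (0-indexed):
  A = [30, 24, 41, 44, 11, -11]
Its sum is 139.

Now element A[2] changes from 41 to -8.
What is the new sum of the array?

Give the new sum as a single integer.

Old value at index 2: 41
New value at index 2: -8
Delta = -8 - 41 = -49
New sum = old_sum + delta = 139 + (-49) = 90

Answer: 90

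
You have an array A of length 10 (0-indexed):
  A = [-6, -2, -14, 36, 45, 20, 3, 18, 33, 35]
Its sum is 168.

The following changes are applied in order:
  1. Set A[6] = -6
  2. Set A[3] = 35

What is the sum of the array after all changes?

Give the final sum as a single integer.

Initial sum: 168
Change 1: A[6] 3 -> -6, delta = -9, sum = 159
Change 2: A[3] 36 -> 35, delta = -1, sum = 158

Answer: 158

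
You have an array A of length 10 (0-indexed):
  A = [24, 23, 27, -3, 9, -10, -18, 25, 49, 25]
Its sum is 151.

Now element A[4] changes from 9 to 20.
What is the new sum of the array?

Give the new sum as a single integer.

Answer: 162

Derivation:
Old value at index 4: 9
New value at index 4: 20
Delta = 20 - 9 = 11
New sum = old_sum + delta = 151 + (11) = 162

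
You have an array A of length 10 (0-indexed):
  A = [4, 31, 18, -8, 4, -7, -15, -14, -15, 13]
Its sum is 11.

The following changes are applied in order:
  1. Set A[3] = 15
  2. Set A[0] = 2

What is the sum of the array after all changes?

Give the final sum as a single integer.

Initial sum: 11
Change 1: A[3] -8 -> 15, delta = 23, sum = 34
Change 2: A[0] 4 -> 2, delta = -2, sum = 32

Answer: 32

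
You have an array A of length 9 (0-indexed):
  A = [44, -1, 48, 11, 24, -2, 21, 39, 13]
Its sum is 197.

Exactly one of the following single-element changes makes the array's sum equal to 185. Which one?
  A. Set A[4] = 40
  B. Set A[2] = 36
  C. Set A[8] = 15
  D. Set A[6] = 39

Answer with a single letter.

Answer: B

Derivation:
Option A: A[4] 24->40, delta=16, new_sum=197+(16)=213
Option B: A[2] 48->36, delta=-12, new_sum=197+(-12)=185 <-- matches target
Option C: A[8] 13->15, delta=2, new_sum=197+(2)=199
Option D: A[6] 21->39, delta=18, new_sum=197+(18)=215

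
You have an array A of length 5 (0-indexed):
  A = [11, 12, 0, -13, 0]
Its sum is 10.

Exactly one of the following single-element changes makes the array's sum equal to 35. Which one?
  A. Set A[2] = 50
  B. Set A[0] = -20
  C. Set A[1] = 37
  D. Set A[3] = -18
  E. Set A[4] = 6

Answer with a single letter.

Answer: C

Derivation:
Option A: A[2] 0->50, delta=50, new_sum=10+(50)=60
Option B: A[0] 11->-20, delta=-31, new_sum=10+(-31)=-21
Option C: A[1] 12->37, delta=25, new_sum=10+(25)=35 <-- matches target
Option D: A[3] -13->-18, delta=-5, new_sum=10+(-5)=5
Option E: A[4] 0->6, delta=6, new_sum=10+(6)=16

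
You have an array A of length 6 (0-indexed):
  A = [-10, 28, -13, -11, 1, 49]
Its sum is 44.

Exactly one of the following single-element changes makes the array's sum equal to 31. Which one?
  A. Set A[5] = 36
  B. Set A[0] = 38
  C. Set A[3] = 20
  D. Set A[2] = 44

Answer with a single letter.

Option A: A[5] 49->36, delta=-13, new_sum=44+(-13)=31 <-- matches target
Option B: A[0] -10->38, delta=48, new_sum=44+(48)=92
Option C: A[3] -11->20, delta=31, new_sum=44+(31)=75
Option D: A[2] -13->44, delta=57, new_sum=44+(57)=101

Answer: A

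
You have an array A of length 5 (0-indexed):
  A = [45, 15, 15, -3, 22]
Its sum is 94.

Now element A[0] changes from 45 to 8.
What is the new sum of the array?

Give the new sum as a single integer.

Old value at index 0: 45
New value at index 0: 8
Delta = 8 - 45 = -37
New sum = old_sum + delta = 94 + (-37) = 57

Answer: 57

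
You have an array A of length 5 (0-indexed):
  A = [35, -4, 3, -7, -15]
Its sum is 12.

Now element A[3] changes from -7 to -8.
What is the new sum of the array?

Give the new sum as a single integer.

Old value at index 3: -7
New value at index 3: -8
Delta = -8 - -7 = -1
New sum = old_sum + delta = 12 + (-1) = 11

Answer: 11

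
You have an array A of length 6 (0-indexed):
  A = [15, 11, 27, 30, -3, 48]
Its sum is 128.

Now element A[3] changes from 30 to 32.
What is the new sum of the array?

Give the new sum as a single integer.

Answer: 130

Derivation:
Old value at index 3: 30
New value at index 3: 32
Delta = 32 - 30 = 2
New sum = old_sum + delta = 128 + (2) = 130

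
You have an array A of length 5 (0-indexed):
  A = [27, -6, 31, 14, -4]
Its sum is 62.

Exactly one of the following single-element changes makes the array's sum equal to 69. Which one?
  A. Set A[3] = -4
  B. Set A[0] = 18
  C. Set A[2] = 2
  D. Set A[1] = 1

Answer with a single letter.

Answer: D

Derivation:
Option A: A[3] 14->-4, delta=-18, new_sum=62+(-18)=44
Option B: A[0] 27->18, delta=-9, new_sum=62+(-9)=53
Option C: A[2] 31->2, delta=-29, new_sum=62+(-29)=33
Option D: A[1] -6->1, delta=7, new_sum=62+(7)=69 <-- matches target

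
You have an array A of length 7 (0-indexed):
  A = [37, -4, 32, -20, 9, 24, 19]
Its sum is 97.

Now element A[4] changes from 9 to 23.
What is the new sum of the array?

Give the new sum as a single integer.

Answer: 111

Derivation:
Old value at index 4: 9
New value at index 4: 23
Delta = 23 - 9 = 14
New sum = old_sum + delta = 97 + (14) = 111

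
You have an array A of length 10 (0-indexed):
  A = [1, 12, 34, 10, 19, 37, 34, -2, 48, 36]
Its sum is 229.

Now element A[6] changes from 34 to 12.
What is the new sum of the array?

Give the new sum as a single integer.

Old value at index 6: 34
New value at index 6: 12
Delta = 12 - 34 = -22
New sum = old_sum + delta = 229 + (-22) = 207

Answer: 207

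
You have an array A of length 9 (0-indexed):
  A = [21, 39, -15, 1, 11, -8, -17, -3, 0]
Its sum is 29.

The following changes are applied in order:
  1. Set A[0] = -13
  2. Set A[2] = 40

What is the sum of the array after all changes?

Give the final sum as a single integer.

Initial sum: 29
Change 1: A[0] 21 -> -13, delta = -34, sum = -5
Change 2: A[2] -15 -> 40, delta = 55, sum = 50

Answer: 50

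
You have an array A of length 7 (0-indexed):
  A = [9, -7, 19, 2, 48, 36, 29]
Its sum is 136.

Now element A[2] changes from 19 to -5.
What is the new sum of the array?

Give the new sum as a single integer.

Answer: 112

Derivation:
Old value at index 2: 19
New value at index 2: -5
Delta = -5 - 19 = -24
New sum = old_sum + delta = 136 + (-24) = 112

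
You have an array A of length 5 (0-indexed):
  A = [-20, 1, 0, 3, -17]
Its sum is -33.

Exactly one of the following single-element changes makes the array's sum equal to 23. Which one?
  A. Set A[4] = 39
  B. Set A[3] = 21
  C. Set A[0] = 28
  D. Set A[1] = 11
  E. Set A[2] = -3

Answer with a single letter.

Answer: A

Derivation:
Option A: A[4] -17->39, delta=56, new_sum=-33+(56)=23 <-- matches target
Option B: A[3] 3->21, delta=18, new_sum=-33+(18)=-15
Option C: A[0] -20->28, delta=48, new_sum=-33+(48)=15
Option D: A[1] 1->11, delta=10, new_sum=-33+(10)=-23
Option E: A[2] 0->-3, delta=-3, new_sum=-33+(-3)=-36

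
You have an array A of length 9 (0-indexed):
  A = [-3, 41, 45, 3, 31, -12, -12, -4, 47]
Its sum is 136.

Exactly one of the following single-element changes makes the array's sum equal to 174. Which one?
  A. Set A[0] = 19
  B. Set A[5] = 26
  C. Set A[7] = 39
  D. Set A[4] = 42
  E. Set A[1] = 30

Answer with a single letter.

Answer: B

Derivation:
Option A: A[0] -3->19, delta=22, new_sum=136+(22)=158
Option B: A[5] -12->26, delta=38, new_sum=136+(38)=174 <-- matches target
Option C: A[7] -4->39, delta=43, new_sum=136+(43)=179
Option D: A[4] 31->42, delta=11, new_sum=136+(11)=147
Option E: A[1] 41->30, delta=-11, new_sum=136+(-11)=125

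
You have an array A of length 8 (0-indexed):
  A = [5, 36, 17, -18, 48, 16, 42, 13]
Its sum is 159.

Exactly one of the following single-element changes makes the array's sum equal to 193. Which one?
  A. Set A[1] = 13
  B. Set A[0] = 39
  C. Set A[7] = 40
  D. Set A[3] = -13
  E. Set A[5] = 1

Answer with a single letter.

Answer: B

Derivation:
Option A: A[1] 36->13, delta=-23, new_sum=159+(-23)=136
Option B: A[0] 5->39, delta=34, new_sum=159+(34)=193 <-- matches target
Option C: A[7] 13->40, delta=27, new_sum=159+(27)=186
Option D: A[3] -18->-13, delta=5, new_sum=159+(5)=164
Option E: A[5] 16->1, delta=-15, new_sum=159+(-15)=144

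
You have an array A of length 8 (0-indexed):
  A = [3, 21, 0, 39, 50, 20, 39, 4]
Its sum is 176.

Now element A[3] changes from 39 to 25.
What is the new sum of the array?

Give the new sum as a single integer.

Old value at index 3: 39
New value at index 3: 25
Delta = 25 - 39 = -14
New sum = old_sum + delta = 176 + (-14) = 162

Answer: 162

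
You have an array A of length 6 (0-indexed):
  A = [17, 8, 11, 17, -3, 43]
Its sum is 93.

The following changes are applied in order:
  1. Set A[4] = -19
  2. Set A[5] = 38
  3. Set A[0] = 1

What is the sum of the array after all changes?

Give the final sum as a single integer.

Answer: 56

Derivation:
Initial sum: 93
Change 1: A[4] -3 -> -19, delta = -16, sum = 77
Change 2: A[5] 43 -> 38, delta = -5, sum = 72
Change 3: A[0] 17 -> 1, delta = -16, sum = 56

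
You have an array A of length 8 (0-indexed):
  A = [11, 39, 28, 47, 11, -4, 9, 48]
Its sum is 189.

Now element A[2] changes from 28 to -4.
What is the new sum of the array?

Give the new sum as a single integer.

Old value at index 2: 28
New value at index 2: -4
Delta = -4 - 28 = -32
New sum = old_sum + delta = 189 + (-32) = 157

Answer: 157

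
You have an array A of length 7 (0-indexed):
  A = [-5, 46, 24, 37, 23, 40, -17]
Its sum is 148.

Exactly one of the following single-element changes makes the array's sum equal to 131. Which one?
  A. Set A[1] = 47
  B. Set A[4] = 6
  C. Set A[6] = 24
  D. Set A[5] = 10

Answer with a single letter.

Answer: B

Derivation:
Option A: A[1] 46->47, delta=1, new_sum=148+(1)=149
Option B: A[4] 23->6, delta=-17, new_sum=148+(-17)=131 <-- matches target
Option C: A[6] -17->24, delta=41, new_sum=148+(41)=189
Option D: A[5] 40->10, delta=-30, new_sum=148+(-30)=118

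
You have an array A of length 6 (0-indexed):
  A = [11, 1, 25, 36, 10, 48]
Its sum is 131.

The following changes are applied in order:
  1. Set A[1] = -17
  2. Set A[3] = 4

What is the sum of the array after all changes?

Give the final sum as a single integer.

Answer: 81

Derivation:
Initial sum: 131
Change 1: A[1] 1 -> -17, delta = -18, sum = 113
Change 2: A[3] 36 -> 4, delta = -32, sum = 81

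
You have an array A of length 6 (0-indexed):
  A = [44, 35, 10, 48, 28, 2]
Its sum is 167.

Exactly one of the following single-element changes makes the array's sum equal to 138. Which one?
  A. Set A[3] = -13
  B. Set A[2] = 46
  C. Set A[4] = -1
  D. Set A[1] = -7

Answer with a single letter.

Option A: A[3] 48->-13, delta=-61, new_sum=167+(-61)=106
Option B: A[2] 10->46, delta=36, new_sum=167+(36)=203
Option C: A[4] 28->-1, delta=-29, new_sum=167+(-29)=138 <-- matches target
Option D: A[1] 35->-7, delta=-42, new_sum=167+(-42)=125

Answer: C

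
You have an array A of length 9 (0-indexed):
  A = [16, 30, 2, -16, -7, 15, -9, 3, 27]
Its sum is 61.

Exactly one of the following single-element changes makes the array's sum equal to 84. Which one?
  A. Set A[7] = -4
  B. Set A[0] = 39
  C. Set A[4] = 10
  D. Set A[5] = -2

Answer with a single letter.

Answer: B

Derivation:
Option A: A[7] 3->-4, delta=-7, new_sum=61+(-7)=54
Option B: A[0] 16->39, delta=23, new_sum=61+(23)=84 <-- matches target
Option C: A[4] -7->10, delta=17, new_sum=61+(17)=78
Option D: A[5] 15->-2, delta=-17, new_sum=61+(-17)=44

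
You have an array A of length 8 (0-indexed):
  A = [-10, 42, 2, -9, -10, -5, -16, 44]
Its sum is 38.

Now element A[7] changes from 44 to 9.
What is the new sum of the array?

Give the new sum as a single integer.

Answer: 3

Derivation:
Old value at index 7: 44
New value at index 7: 9
Delta = 9 - 44 = -35
New sum = old_sum + delta = 38 + (-35) = 3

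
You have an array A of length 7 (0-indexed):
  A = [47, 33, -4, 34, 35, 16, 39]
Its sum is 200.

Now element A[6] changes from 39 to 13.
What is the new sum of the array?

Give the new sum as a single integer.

Old value at index 6: 39
New value at index 6: 13
Delta = 13 - 39 = -26
New sum = old_sum + delta = 200 + (-26) = 174

Answer: 174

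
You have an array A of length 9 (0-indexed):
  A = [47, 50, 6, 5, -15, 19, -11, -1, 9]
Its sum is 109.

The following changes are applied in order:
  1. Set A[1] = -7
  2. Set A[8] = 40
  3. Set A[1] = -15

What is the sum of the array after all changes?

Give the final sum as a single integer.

Answer: 75

Derivation:
Initial sum: 109
Change 1: A[1] 50 -> -7, delta = -57, sum = 52
Change 2: A[8] 9 -> 40, delta = 31, sum = 83
Change 3: A[1] -7 -> -15, delta = -8, sum = 75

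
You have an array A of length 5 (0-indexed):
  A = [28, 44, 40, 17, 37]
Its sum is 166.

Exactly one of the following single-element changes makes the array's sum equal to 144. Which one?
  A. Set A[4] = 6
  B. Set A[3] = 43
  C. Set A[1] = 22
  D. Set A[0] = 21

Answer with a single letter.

Answer: C

Derivation:
Option A: A[4] 37->6, delta=-31, new_sum=166+(-31)=135
Option B: A[3] 17->43, delta=26, new_sum=166+(26)=192
Option C: A[1] 44->22, delta=-22, new_sum=166+(-22)=144 <-- matches target
Option D: A[0] 28->21, delta=-7, new_sum=166+(-7)=159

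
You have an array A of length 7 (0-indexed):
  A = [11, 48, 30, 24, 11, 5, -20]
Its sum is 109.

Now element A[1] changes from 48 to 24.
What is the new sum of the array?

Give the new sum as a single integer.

Old value at index 1: 48
New value at index 1: 24
Delta = 24 - 48 = -24
New sum = old_sum + delta = 109 + (-24) = 85

Answer: 85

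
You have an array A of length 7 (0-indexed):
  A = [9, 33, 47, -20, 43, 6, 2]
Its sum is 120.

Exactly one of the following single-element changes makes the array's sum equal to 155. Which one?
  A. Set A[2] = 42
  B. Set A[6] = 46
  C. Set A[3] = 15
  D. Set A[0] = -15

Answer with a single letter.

Option A: A[2] 47->42, delta=-5, new_sum=120+(-5)=115
Option B: A[6] 2->46, delta=44, new_sum=120+(44)=164
Option C: A[3] -20->15, delta=35, new_sum=120+(35)=155 <-- matches target
Option D: A[0] 9->-15, delta=-24, new_sum=120+(-24)=96

Answer: C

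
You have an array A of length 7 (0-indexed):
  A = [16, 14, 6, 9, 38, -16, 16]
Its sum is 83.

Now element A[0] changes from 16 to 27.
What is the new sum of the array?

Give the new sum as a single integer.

Old value at index 0: 16
New value at index 0: 27
Delta = 27 - 16 = 11
New sum = old_sum + delta = 83 + (11) = 94

Answer: 94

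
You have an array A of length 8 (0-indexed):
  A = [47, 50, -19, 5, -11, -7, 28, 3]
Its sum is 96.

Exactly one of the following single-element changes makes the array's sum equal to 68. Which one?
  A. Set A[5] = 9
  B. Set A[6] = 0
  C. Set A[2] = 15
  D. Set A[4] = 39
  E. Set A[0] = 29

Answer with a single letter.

Answer: B

Derivation:
Option A: A[5] -7->9, delta=16, new_sum=96+(16)=112
Option B: A[6] 28->0, delta=-28, new_sum=96+(-28)=68 <-- matches target
Option C: A[2] -19->15, delta=34, new_sum=96+(34)=130
Option D: A[4] -11->39, delta=50, new_sum=96+(50)=146
Option E: A[0] 47->29, delta=-18, new_sum=96+(-18)=78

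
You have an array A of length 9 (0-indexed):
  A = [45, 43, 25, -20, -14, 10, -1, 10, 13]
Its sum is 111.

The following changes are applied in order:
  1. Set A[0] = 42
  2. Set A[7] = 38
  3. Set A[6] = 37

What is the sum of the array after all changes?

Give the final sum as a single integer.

Initial sum: 111
Change 1: A[0] 45 -> 42, delta = -3, sum = 108
Change 2: A[7] 10 -> 38, delta = 28, sum = 136
Change 3: A[6] -1 -> 37, delta = 38, sum = 174

Answer: 174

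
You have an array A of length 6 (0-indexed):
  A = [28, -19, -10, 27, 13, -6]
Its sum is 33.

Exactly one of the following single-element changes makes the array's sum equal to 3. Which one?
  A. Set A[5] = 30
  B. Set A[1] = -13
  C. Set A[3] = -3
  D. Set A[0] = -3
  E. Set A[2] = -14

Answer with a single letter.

Option A: A[5] -6->30, delta=36, new_sum=33+(36)=69
Option B: A[1] -19->-13, delta=6, new_sum=33+(6)=39
Option C: A[3] 27->-3, delta=-30, new_sum=33+(-30)=3 <-- matches target
Option D: A[0] 28->-3, delta=-31, new_sum=33+(-31)=2
Option E: A[2] -10->-14, delta=-4, new_sum=33+(-4)=29

Answer: C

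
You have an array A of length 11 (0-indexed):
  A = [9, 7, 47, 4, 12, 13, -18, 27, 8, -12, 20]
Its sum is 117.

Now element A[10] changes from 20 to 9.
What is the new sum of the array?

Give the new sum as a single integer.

Old value at index 10: 20
New value at index 10: 9
Delta = 9 - 20 = -11
New sum = old_sum + delta = 117 + (-11) = 106

Answer: 106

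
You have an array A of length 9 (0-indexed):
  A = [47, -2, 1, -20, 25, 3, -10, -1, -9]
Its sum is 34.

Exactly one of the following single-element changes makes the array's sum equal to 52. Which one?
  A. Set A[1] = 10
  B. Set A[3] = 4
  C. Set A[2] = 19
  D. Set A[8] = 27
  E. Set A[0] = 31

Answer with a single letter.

Answer: C

Derivation:
Option A: A[1] -2->10, delta=12, new_sum=34+(12)=46
Option B: A[3] -20->4, delta=24, new_sum=34+(24)=58
Option C: A[2] 1->19, delta=18, new_sum=34+(18)=52 <-- matches target
Option D: A[8] -9->27, delta=36, new_sum=34+(36)=70
Option E: A[0] 47->31, delta=-16, new_sum=34+(-16)=18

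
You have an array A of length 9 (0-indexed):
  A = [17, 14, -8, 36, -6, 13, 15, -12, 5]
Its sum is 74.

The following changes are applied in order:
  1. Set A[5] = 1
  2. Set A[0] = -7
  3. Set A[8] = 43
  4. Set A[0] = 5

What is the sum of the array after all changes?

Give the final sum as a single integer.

Answer: 88

Derivation:
Initial sum: 74
Change 1: A[5] 13 -> 1, delta = -12, sum = 62
Change 2: A[0] 17 -> -7, delta = -24, sum = 38
Change 3: A[8] 5 -> 43, delta = 38, sum = 76
Change 4: A[0] -7 -> 5, delta = 12, sum = 88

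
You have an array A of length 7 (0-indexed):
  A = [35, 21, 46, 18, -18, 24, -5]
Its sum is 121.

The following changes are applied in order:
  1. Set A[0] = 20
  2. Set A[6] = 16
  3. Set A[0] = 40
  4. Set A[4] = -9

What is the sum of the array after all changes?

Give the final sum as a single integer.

Answer: 156

Derivation:
Initial sum: 121
Change 1: A[0] 35 -> 20, delta = -15, sum = 106
Change 2: A[6] -5 -> 16, delta = 21, sum = 127
Change 3: A[0] 20 -> 40, delta = 20, sum = 147
Change 4: A[4] -18 -> -9, delta = 9, sum = 156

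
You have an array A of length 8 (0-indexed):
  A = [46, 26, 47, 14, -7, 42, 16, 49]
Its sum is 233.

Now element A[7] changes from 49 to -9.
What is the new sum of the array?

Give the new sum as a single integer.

Old value at index 7: 49
New value at index 7: -9
Delta = -9 - 49 = -58
New sum = old_sum + delta = 233 + (-58) = 175

Answer: 175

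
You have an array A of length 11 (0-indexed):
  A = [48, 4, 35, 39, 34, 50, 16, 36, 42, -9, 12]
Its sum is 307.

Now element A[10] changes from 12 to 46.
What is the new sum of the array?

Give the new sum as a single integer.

Old value at index 10: 12
New value at index 10: 46
Delta = 46 - 12 = 34
New sum = old_sum + delta = 307 + (34) = 341

Answer: 341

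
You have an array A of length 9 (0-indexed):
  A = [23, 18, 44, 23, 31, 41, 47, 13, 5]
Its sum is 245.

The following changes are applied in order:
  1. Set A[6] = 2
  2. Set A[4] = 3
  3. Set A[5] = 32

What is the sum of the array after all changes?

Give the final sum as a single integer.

Initial sum: 245
Change 1: A[6] 47 -> 2, delta = -45, sum = 200
Change 2: A[4] 31 -> 3, delta = -28, sum = 172
Change 3: A[5] 41 -> 32, delta = -9, sum = 163

Answer: 163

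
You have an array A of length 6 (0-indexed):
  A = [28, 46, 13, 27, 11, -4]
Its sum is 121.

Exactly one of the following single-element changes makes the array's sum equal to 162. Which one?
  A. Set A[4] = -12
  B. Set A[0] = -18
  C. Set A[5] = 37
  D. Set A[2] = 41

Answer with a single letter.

Option A: A[4] 11->-12, delta=-23, new_sum=121+(-23)=98
Option B: A[0] 28->-18, delta=-46, new_sum=121+(-46)=75
Option C: A[5] -4->37, delta=41, new_sum=121+(41)=162 <-- matches target
Option D: A[2] 13->41, delta=28, new_sum=121+(28)=149

Answer: C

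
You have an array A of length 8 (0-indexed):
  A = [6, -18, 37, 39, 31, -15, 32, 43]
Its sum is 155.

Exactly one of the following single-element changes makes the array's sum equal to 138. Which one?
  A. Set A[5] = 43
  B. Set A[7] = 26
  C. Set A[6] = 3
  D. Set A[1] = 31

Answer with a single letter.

Option A: A[5] -15->43, delta=58, new_sum=155+(58)=213
Option B: A[7] 43->26, delta=-17, new_sum=155+(-17)=138 <-- matches target
Option C: A[6] 32->3, delta=-29, new_sum=155+(-29)=126
Option D: A[1] -18->31, delta=49, new_sum=155+(49)=204

Answer: B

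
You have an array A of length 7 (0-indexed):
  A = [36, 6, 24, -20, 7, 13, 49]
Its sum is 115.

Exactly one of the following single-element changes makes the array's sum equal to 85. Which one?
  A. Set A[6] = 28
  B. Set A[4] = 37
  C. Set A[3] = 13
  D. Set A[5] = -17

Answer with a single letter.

Answer: D

Derivation:
Option A: A[6] 49->28, delta=-21, new_sum=115+(-21)=94
Option B: A[4] 7->37, delta=30, new_sum=115+(30)=145
Option C: A[3] -20->13, delta=33, new_sum=115+(33)=148
Option D: A[5] 13->-17, delta=-30, new_sum=115+(-30)=85 <-- matches target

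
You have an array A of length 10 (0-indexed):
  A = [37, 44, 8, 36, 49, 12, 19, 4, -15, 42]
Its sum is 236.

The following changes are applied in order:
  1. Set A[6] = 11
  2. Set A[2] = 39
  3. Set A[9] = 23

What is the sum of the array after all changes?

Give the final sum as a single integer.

Initial sum: 236
Change 1: A[6] 19 -> 11, delta = -8, sum = 228
Change 2: A[2] 8 -> 39, delta = 31, sum = 259
Change 3: A[9] 42 -> 23, delta = -19, sum = 240

Answer: 240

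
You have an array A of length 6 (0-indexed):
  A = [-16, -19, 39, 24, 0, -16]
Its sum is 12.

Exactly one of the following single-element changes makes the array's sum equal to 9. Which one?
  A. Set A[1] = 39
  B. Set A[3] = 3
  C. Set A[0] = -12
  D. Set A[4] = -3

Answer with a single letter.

Answer: D

Derivation:
Option A: A[1] -19->39, delta=58, new_sum=12+(58)=70
Option B: A[3] 24->3, delta=-21, new_sum=12+(-21)=-9
Option C: A[0] -16->-12, delta=4, new_sum=12+(4)=16
Option D: A[4] 0->-3, delta=-3, new_sum=12+(-3)=9 <-- matches target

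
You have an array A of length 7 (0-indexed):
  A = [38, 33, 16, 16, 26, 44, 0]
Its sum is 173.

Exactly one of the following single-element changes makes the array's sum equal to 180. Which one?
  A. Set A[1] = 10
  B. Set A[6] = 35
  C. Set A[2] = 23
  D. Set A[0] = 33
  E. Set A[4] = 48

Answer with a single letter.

Option A: A[1] 33->10, delta=-23, new_sum=173+(-23)=150
Option B: A[6] 0->35, delta=35, new_sum=173+(35)=208
Option C: A[2] 16->23, delta=7, new_sum=173+(7)=180 <-- matches target
Option D: A[0] 38->33, delta=-5, new_sum=173+(-5)=168
Option E: A[4] 26->48, delta=22, new_sum=173+(22)=195

Answer: C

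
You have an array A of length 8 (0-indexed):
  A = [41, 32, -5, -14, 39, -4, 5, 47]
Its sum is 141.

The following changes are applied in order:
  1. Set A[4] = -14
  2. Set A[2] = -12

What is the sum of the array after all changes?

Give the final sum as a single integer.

Answer: 81

Derivation:
Initial sum: 141
Change 1: A[4] 39 -> -14, delta = -53, sum = 88
Change 2: A[2] -5 -> -12, delta = -7, sum = 81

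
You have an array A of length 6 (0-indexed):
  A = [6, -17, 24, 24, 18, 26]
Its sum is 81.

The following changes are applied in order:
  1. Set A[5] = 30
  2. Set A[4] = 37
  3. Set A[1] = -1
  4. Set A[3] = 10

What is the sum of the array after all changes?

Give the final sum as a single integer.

Answer: 106

Derivation:
Initial sum: 81
Change 1: A[5] 26 -> 30, delta = 4, sum = 85
Change 2: A[4] 18 -> 37, delta = 19, sum = 104
Change 3: A[1] -17 -> -1, delta = 16, sum = 120
Change 4: A[3] 24 -> 10, delta = -14, sum = 106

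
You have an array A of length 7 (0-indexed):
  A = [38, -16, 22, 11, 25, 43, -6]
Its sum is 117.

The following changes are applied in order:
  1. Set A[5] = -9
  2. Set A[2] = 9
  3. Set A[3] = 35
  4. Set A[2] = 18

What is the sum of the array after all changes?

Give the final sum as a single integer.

Initial sum: 117
Change 1: A[5] 43 -> -9, delta = -52, sum = 65
Change 2: A[2] 22 -> 9, delta = -13, sum = 52
Change 3: A[3] 11 -> 35, delta = 24, sum = 76
Change 4: A[2] 9 -> 18, delta = 9, sum = 85

Answer: 85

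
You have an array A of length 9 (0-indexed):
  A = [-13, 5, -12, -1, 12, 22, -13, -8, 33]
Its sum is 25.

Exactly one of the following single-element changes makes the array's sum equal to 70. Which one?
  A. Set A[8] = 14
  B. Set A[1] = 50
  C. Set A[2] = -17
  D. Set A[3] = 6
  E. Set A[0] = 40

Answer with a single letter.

Option A: A[8] 33->14, delta=-19, new_sum=25+(-19)=6
Option B: A[1] 5->50, delta=45, new_sum=25+(45)=70 <-- matches target
Option C: A[2] -12->-17, delta=-5, new_sum=25+(-5)=20
Option D: A[3] -1->6, delta=7, new_sum=25+(7)=32
Option E: A[0] -13->40, delta=53, new_sum=25+(53)=78

Answer: B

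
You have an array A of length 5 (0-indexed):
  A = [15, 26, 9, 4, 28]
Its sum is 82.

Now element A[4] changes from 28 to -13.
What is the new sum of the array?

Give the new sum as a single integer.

Answer: 41

Derivation:
Old value at index 4: 28
New value at index 4: -13
Delta = -13 - 28 = -41
New sum = old_sum + delta = 82 + (-41) = 41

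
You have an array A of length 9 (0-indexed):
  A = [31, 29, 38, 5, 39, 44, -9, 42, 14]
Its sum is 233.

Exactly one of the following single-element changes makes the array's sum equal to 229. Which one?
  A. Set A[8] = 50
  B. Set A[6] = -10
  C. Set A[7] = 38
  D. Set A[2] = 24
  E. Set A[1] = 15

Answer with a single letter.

Answer: C

Derivation:
Option A: A[8] 14->50, delta=36, new_sum=233+(36)=269
Option B: A[6] -9->-10, delta=-1, new_sum=233+(-1)=232
Option C: A[7] 42->38, delta=-4, new_sum=233+(-4)=229 <-- matches target
Option D: A[2] 38->24, delta=-14, new_sum=233+(-14)=219
Option E: A[1] 29->15, delta=-14, new_sum=233+(-14)=219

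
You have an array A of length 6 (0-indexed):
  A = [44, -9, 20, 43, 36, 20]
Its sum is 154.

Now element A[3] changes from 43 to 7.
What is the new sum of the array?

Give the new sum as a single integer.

Old value at index 3: 43
New value at index 3: 7
Delta = 7 - 43 = -36
New sum = old_sum + delta = 154 + (-36) = 118

Answer: 118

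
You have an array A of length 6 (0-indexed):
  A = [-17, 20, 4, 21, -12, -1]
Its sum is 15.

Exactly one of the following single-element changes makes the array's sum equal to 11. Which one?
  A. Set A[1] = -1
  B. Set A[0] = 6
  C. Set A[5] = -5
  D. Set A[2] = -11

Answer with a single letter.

Answer: C

Derivation:
Option A: A[1] 20->-1, delta=-21, new_sum=15+(-21)=-6
Option B: A[0] -17->6, delta=23, new_sum=15+(23)=38
Option C: A[5] -1->-5, delta=-4, new_sum=15+(-4)=11 <-- matches target
Option D: A[2] 4->-11, delta=-15, new_sum=15+(-15)=0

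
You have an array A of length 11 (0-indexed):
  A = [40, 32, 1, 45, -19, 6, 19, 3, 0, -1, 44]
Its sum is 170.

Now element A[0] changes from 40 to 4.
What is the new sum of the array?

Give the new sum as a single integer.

Old value at index 0: 40
New value at index 0: 4
Delta = 4 - 40 = -36
New sum = old_sum + delta = 170 + (-36) = 134

Answer: 134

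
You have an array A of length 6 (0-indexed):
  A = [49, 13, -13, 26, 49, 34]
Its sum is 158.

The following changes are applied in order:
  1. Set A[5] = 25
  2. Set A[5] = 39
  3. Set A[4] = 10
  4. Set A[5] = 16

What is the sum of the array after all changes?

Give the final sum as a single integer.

Initial sum: 158
Change 1: A[5] 34 -> 25, delta = -9, sum = 149
Change 2: A[5] 25 -> 39, delta = 14, sum = 163
Change 3: A[4] 49 -> 10, delta = -39, sum = 124
Change 4: A[5] 39 -> 16, delta = -23, sum = 101

Answer: 101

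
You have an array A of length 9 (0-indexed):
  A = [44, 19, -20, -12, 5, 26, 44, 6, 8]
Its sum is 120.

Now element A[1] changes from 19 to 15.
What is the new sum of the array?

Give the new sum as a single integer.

Old value at index 1: 19
New value at index 1: 15
Delta = 15 - 19 = -4
New sum = old_sum + delta = 120 + (-4) = 116

Answer: 116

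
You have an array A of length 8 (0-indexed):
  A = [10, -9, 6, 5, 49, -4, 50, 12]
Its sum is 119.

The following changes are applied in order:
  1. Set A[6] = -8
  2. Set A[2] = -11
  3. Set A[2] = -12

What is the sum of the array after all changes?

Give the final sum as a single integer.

Initial sum: 119
Change 1: A[6] 50 -> -8, delta = -58, sum = 61
Change 2: A[2] 6 -> -11, delta = -17, sum = 44
Change 3: A[2] -11 -> -12, delta = -1, sum = 43

Answer: 43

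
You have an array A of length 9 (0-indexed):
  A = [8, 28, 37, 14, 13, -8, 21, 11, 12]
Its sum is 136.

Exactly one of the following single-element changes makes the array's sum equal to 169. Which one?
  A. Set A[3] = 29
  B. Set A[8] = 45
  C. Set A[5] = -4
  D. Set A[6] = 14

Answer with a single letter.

Answer: B

Derivation:
Option A: A[3] 14->29, delta=15, new_sum=136+(15)=151
Option B: A[8] 12->45, delta=33, new_sum=136+(33)=169 <-- matches target
Option C: A[5] -8->-4, delta=4, new_sum=136+(4)=140
Option D: A[6] 21->14, delta=-7, new_sum=136+(-7)=129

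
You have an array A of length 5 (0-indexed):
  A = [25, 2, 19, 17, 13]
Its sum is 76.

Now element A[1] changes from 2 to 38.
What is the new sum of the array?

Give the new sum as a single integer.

Old value at index 1: 2
New value at index 1: 38
Delta = 38 - 2 = 36
New sum = old_sum + delta = 76 + (36) = 112

Answer: 112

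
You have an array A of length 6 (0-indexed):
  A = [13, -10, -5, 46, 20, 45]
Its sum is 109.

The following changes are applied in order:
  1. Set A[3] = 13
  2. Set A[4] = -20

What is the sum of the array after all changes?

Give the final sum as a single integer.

Answer: 36

Derivation:
Initial sum: 109
Change 1: A[3] 46 -> 13, delta = -33, sum = 76
Change 2: A[4] 20 -> -20, delta = -40, sum = 36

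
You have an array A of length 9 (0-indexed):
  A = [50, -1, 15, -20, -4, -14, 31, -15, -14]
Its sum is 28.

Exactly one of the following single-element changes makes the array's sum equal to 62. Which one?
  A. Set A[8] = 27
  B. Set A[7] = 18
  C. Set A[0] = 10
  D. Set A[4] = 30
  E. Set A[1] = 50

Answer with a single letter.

Option A: A[8] -14->27, delta=41, new_sum=28+(41)=69
Option B: A[7] -15->18, delta=33, new_sum=28+(33)=61
Option C: A[0] 50->10, delta=-40, new_sum=28+(-40)=-12
Option D: A[4] -4->30, delta=34, new_sum=28+(34)=62 <-- matches target
Option E: A[1] -1->50, delta=51, new_sum=28+(51)=79

Answer: D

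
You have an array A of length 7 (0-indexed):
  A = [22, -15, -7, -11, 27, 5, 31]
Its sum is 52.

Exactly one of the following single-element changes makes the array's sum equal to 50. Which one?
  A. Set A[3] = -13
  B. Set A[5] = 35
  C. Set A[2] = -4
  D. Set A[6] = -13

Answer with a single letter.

Answer: A

Derivation:
Option A: A[3] -11->-13, delta=-2, new_sum=52+(-2)=50 <-- matches target
Option B: A[5] 5->35, delta=30, new_sum=52+(30)=82
Option C: A[2] -7->-4, delta=3, new_sum=52+(3)=55
Option D: A[6] 31->-13, delta=-44, new_sum=52+(-44)=8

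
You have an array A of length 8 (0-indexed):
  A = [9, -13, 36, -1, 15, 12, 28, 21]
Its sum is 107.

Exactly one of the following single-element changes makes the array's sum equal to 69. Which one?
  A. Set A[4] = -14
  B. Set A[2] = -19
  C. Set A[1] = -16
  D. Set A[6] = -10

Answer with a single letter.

Answer: D

Derivation:
Option A: A[4] 15->-14, delta=-29, new_sum=107+(-29)=78
Option B: A[2] 36->-19, delta=-55, new_sum=107+(-55)=52
Option C: A[1] -13->-16, delta=-3, new_sum=107+(-3)=104
Option D: A[6] 28->-10, delta=-38, new_sum=107+(-38)=69 <-- matches target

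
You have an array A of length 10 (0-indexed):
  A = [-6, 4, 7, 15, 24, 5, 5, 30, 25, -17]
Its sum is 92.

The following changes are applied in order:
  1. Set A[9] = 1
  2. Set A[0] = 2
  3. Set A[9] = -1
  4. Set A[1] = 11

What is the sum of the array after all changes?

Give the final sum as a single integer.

Initial sum: 92
Change 1: A[9] -17 -> 1, delta = 18, sum = 110
Change 2: A[0] -6 -> 2, delta = 8, sum = 118
Change 3: A[9] 1 -> -1, delta = -2, sum = 116
Change 4: A[1] 4 -> 11, delta = 7, sum = 123

Answer: 123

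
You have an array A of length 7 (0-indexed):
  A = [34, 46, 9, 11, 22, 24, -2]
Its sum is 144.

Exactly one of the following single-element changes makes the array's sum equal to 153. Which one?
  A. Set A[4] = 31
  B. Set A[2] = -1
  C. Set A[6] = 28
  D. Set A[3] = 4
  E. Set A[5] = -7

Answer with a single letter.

Option A: A[4] 22->31, delta=9, new_sum=144+(9)=153 <-- matches target
Option B: A[2] 9->-1, delta=-10, new_sum=144+(-10)=134
Option C: A[6] -2->28, delta=30, new_sum=144+(30)=174
Option D: A[3] 11->4, delta=-7, new_sum=144+(-7)=137
Option E: A[5] 24->-7, delta=-31, new_sum=144+(-31)=113

Answer: A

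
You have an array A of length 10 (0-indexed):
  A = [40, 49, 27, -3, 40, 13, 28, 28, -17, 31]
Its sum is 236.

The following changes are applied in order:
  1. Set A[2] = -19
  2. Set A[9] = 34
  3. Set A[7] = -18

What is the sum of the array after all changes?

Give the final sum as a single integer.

Answer: 147

Derivation:
Initial sum: 236
Change 1: A[2] 27 -> -19, delta = -46, sum = 190
Change 2: A[9] 31 -> 34, delta = 3, sum = 193
Change 3: A[7] 28 -> -18, delta = -46, sum = 147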